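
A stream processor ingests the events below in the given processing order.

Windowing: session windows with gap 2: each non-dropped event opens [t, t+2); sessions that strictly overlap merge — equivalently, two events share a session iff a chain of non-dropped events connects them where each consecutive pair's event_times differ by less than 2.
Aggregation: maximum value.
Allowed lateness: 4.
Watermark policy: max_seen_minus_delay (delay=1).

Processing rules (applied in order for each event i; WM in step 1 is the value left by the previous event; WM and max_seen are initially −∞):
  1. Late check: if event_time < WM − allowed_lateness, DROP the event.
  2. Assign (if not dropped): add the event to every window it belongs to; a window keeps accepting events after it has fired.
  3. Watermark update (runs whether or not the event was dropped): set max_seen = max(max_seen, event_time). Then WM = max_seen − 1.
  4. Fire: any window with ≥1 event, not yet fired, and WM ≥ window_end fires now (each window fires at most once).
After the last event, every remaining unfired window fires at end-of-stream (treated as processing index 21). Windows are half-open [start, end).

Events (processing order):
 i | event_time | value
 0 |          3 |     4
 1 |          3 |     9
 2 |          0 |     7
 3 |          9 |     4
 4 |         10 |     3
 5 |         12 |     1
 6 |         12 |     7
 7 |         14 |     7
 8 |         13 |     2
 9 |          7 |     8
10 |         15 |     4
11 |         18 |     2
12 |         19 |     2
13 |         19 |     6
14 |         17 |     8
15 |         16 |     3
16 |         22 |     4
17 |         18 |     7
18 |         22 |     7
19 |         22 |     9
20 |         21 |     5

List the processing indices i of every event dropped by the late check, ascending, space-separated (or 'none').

9

i=0 t=3 v=4: → [3,5); WM=2
i=1 t=3 v=9: → [3,5); WM=2
i=2 t=0 v=7: → [0,2); WM=2
i=3 t=9 v=4: → [9,11); WM=8
i=4 t=10 v=3: → [9,12); WM=9
i=5 t=12 v=1: → [12,14); WM=11
i=6 t=12 v=7: → [12,14); WM=11
i=7 t=14 v=7: → [14,16); WM=13
i=8 t=13 v=2: → [12,16); WM=13
i=9 t=7 v=8: DROP (t<13-4); WM=13
i=10 t=15 v=4: → [12,17); WM=14
i=11 t=18 v=2: → [18,20); WM=17
i=12 t=19 v=2: → [18,21); WM=18
i=13 t=19 v=6: → [18,21); WM=18
i=14 t=17 v=8: → [17,21); WM=18
i=15 t=16 v=3: → [12,21); WM=18
i=16 t=22 v=4: → [22,24); WM=21
i=17 t=18 v=7: → [12,21); WM=21
i=18 t=22 v=7: → [22,24); WM=21
i=19 t=22 v=9: → [22,24); WM=21
i=20 t=21 v=5: → [21,24); WM=21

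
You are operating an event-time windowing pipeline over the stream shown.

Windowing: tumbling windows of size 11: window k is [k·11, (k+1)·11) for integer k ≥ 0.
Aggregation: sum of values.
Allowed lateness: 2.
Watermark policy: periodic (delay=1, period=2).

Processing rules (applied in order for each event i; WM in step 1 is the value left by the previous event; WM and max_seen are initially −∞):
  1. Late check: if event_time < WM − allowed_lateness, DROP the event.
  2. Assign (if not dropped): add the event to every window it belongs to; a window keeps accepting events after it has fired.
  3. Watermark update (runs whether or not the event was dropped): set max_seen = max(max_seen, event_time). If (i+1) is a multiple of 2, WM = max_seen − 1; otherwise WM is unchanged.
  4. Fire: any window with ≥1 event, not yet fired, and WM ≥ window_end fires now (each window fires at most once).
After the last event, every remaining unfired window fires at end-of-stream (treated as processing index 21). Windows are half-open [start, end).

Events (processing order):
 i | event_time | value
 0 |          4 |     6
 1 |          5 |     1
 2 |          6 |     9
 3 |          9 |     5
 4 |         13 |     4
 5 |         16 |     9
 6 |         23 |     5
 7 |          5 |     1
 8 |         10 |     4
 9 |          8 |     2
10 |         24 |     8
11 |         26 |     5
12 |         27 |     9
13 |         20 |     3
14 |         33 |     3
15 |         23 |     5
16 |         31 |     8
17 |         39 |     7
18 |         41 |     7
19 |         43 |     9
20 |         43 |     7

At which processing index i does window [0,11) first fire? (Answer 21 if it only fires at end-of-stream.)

5

i=0 t=4 v=6: → [0,11); WM=−∞
i=1 t=5 v=1: → [0,11); WM=4
i=2 t=6 v=9: → [0,11); WM=4
i=3 t=9 v=5: → [0,11); WM=8
i=4 t=13 v=4: → [11,22); WM=8
i=5 t=16 v=9: → [11,22); WM=15; [0,11) fires=21
i=6 t=23 v=5: → [22,33); WM=15
i=7 t=5 v=1: DROP (t<15-2); WM=22; [11,22) fires=13
i=8 t=10 v=4: DROP (t<22-2); WM=22
i=9 t=8 v=2: DROP (t<22-2); WM=22
i=10 t=24 v=8: → [22,33); WM=22
i=11 t=26 v=5: → [22,33); WM=25
i=12 t=27 v=9: → [22,33); WM=25
i=13 t=20 v=3: DROP (t<25-2); WM=26
i=14 t=33 v=3: → [33,44); WM=26
i=15 t=23 v=5: DROP (t<26-2); WM=32
i=16 t=31 v=8: → [22,33); WM=32
i=17 t=39 v=7: → [33,44); WM=38; [22,33) fires=35
i=18 t=41 v=7: → [33,44); WM=38
i=19 t=43 v=9: → [33,44); WM=42
i=20 t=43 v=7: → [33,44); WM=42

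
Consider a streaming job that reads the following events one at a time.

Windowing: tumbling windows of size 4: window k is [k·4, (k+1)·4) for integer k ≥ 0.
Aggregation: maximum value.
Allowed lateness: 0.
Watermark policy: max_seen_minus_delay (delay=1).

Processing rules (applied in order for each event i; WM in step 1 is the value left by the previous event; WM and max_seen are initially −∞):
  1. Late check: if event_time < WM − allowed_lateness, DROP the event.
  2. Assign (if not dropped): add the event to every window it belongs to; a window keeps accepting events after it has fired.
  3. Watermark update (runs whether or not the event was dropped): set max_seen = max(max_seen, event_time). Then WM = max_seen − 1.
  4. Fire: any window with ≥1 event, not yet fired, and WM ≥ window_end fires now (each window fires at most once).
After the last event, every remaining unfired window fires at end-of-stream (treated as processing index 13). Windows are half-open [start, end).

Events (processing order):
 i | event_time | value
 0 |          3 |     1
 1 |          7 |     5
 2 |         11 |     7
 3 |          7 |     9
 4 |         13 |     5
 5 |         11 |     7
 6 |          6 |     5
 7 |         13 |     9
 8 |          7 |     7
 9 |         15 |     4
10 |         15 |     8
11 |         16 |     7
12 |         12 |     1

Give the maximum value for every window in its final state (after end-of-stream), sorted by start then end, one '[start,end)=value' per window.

[0,4)=1 [4,8)=5 [8,12)=7 [12,16)=9 [16,20)=7

i=0 t=3 v=1: → [0,4); WM=2
i=1 t=7 v=5: → [4,8); WM=6; [0,4) fires=1
i=2 t=11 v=7: → [8,12); WM=10; [4,8) fires=5
i=3 t=7 v=9: DROP (t<10-0); WM=10
i=4 t=13 v=5: → [12,16); WM=12; [8,12) fires=7
i=5 t=11 v=7: DROP (t<12-0); WM=12
i=6 t=6 v=5: DROP (t<12-0); WM=12
i=7 t=13 v=9: → [12,16); WM=12
i=8 t=7 v=7: DROP (t<12-0); WM=12
i=9 t=15 v=4: → [12,16); WM=14
i=10 t=15 v=8: → [12,16); WM=14
i=11 t=16 v=7: → [16,20); WM=15
i=12 t=12 v=1: DROP (t<15-0); WM=15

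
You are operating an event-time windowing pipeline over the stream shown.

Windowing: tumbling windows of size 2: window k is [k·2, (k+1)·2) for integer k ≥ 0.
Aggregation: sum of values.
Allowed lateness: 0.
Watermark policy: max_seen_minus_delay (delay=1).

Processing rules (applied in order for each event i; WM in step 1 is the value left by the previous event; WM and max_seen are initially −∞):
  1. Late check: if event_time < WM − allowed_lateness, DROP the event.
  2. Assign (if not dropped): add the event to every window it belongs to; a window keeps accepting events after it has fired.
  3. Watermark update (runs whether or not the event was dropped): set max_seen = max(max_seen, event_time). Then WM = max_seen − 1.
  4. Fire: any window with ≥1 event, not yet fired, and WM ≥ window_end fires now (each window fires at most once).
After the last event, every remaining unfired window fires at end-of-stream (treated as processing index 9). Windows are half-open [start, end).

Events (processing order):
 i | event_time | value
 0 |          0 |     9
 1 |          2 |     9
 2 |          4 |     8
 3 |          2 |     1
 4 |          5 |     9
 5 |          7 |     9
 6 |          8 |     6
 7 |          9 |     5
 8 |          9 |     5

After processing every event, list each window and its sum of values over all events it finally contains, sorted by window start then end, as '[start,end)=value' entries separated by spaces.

[0,2)=9 [2,4)=9 [4,6)=17 [6,8)=9 [8,10)=16

i=0 t=0 v=9: → [0,2); WM=-1
i=1 t=2 v=9: → [2,4); WM=1
i=2 t=4 v=8: → [4,6); WM=3; [0,2) fires=9
i=3 t=2 v=1: DROP (t<3-0); WM=3
i=4 t=5 v=9: → [4,6); WM=4; [2,4) fires=9
i=5 t=7 v=9: → [6,8); WM=6; [4,6) fires=17
i=6 t=8 v=6: → [8,10); WM=7
i=7 t=9 v=5: → [8,10); WM=8; [6,8) fires=9
i=8 t=9 v=5: → [8,10); WM=8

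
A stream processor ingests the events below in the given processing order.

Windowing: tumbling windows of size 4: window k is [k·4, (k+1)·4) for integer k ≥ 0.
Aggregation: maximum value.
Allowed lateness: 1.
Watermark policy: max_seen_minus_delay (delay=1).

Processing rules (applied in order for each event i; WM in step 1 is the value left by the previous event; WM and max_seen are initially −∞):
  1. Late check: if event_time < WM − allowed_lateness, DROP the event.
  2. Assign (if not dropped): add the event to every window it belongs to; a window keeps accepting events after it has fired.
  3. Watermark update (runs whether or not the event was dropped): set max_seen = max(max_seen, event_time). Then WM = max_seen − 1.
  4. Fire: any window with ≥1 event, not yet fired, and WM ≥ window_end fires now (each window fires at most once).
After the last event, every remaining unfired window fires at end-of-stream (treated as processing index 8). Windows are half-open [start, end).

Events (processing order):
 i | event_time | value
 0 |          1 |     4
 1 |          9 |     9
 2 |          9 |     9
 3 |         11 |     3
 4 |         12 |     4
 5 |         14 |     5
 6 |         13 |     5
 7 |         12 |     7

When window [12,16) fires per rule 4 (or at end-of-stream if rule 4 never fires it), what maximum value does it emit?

7

i=0 t=1 v=4: → [0,4); WM=0
i=1 t=9 v=9: → [8,12); WM=8; [0,4) fires=4
i=2 t=9 v=9: → [8,12); WM=8
i=3 t=11 v=3: → [8,12); WM=10
i=4 t=12 v=4: → [12,16); WM=11
i=5 t=14 v=5: → [12,16); WM=13; [8,12) fires=9
i=6 t=13 v=5: → [12,16); WM=13
i=7 t=12 v=7: → [12,16); WM=13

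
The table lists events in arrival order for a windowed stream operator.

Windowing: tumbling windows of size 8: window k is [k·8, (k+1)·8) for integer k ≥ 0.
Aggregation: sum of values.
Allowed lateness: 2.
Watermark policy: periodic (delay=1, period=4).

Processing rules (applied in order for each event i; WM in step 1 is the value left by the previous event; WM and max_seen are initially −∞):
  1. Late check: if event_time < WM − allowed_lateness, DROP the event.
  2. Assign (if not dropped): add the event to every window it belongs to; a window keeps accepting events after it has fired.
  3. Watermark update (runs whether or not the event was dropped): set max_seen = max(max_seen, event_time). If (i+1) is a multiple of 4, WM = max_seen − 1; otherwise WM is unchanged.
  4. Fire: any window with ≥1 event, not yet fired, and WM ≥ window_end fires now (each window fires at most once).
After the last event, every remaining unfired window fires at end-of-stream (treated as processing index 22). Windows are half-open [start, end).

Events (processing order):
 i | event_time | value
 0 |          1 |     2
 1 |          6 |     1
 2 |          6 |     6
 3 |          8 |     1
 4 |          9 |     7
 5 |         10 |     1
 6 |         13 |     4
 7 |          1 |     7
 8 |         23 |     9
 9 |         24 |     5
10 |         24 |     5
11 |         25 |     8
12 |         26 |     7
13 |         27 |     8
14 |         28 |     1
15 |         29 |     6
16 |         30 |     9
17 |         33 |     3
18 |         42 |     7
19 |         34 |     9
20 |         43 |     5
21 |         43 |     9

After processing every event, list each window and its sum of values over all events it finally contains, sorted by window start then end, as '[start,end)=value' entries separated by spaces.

[0,8)=9 [8,16)=13 [16,24)=9 [24,32)=49 [32,40)=12 [40,48)=21

i=0 t=1 v=2: → [0,8); WM=−∞
i=1 t=6 v=1: → [0,8); WM=−∞
i=2 t=6 v=6: → [0,8); WM=−∞
i=3 t=8 v=1: → [8,16); WM=7
i=4 t=9 v=7: → [8,16); WM=7
i=5 t=10 v=1: → [8,16); WM=7
i=6 t=13 v=4: → [8,16); WM=7
i=7 t=1 v=7: DROP (t<7-2); WM=12; [0,8) fires=9
i=8 t=23 v=9: → [16,24); WM=12
i=9 t=24 v=5: → [24,32); WM=12
i=10 t=24 v=5: → [24,32); WM=12
i=11 t=25 v=8: → [24,32); WM=24; [8,16) fires=13 [16,24) fires=9
i=12 t=26 v=7: → [24,32); WM=24
i=13 t=27 v=8: → [24,32); WM=24
i=14 t=28 v=1: → [24,32); WM=24
i=15 t=29 v=6: → [24,32); WM=28
i=16 t=30 v=9: → [24,32); WM=28
i=17 t=33 v=3: → [32,40); WM=28
i=18 t=42 v=7: → [40,48); WM=28
i=19 t=34 v=9: → [32,40); WM=41; [24,32) fires=49 [32,40) fires=12
i=20 t=43 v=5: → [40,48); WM=41
i=21 t=43 v=9: → [40,48); WM=41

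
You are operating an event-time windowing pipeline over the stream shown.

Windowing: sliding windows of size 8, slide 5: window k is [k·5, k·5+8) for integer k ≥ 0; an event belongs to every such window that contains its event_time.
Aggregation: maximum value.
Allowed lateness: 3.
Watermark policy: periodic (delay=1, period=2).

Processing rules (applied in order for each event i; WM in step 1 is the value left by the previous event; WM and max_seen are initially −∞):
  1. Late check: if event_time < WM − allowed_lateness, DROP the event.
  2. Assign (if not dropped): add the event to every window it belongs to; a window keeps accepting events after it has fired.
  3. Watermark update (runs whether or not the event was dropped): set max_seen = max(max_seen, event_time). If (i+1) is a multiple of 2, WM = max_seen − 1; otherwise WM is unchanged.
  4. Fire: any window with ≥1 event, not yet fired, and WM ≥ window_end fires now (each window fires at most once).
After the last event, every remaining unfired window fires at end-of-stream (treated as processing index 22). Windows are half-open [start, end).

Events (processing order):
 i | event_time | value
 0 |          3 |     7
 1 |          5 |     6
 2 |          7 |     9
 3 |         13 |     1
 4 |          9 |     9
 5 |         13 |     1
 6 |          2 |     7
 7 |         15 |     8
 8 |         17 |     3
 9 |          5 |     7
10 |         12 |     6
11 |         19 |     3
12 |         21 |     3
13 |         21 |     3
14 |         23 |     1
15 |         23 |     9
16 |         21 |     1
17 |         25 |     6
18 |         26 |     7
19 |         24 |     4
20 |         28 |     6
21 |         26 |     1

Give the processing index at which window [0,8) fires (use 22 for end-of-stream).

3

i=0 t=3 v=7: → [0,8); WM=−∞
i=1 t=5 v=6: → [5,13),[0,8); WM=4
i=2 t=7 v=9: → [5,13),[0,8); WM=4
i=3 t=13 v=1: → [10,18); WM=12; [0,8) fires=9
i=4 t=9 v=9: → [5,13); WM=12
i=5 t=13 v=1: → [10,18); WM=12
i=6 t=2 v=7: DROP (t<12-3); WM=12
i=7 t=15 v=8: → [15,23),[10,18); WM=14; [5,13) fires=9
i=8 t=17 v=3: → [15,23),[10,18); WM=14
i=9 t=5 v=7: DROP (t<14-3); WM=16
i=10 t=12 v=6: DROP (t<16-3); WM=16
i=11 t=19 v=3: → [15,23); WM=18; [10,18) fires=8
i=12 t=21 v=3: → [20,28),[15,23); WM=18
i=13 t=21 v=3: → [20,28),[15,23); WM=20
i=14 t=23 v=1: → [20,28); WM=20
i=15 t=23 v=9: → [20,28); WM=22
i=16 t=21 v=1: → [20,28),[15,23); WM=22
i=17 t=25 v=6: → [25,33),[20,28); WM=24; [15,23) fires=8
i=18 t=26 v=7: → [25,33),[20,28); WM=24
i=19 t=24 v=4: → [20,28); WM=25
i=20 t=28 v=6: → [25,33); WM=25
i=21 t=26 v=1: → [25,33),[20,28); WM=27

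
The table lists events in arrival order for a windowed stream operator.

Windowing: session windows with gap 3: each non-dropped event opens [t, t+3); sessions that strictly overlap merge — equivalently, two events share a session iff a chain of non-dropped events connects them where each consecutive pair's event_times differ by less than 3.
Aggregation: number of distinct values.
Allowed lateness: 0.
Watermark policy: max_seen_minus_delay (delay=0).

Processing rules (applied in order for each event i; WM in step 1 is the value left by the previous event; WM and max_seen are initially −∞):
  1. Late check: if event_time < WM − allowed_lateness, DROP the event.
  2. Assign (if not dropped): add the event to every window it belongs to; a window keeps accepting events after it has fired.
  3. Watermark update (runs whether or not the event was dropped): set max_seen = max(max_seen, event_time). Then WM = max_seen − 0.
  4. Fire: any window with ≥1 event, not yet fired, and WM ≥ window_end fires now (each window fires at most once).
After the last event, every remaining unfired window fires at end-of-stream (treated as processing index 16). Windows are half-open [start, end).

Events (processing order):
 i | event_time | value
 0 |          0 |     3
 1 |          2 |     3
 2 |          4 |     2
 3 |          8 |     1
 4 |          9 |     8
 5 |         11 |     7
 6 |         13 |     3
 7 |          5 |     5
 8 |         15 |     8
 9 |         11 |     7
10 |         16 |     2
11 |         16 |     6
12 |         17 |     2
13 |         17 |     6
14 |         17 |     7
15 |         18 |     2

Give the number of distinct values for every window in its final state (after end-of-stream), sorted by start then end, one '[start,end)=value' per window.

i=0 t=0 v=3: → [0,3); WM=0
i=1 t=2 v=3: → [0,5); WM=2
i=2 t=4 v=2: → [0,7); WM=4
i=3 t=8 v=1: → [8,11); WM=8
i=4 t=9 v=8: → [8,12); WM=9
i=5 t=11 v=7: → [8,14); WM=11
i=6 t=13 v=3: → [8,16); WM=13
i=7 t=5 v=5: DROP (t<13-0); WM=13
i=8 t=15 v=8: → [8,18); WM=15
i=9 t=11 v=7: DROP (t<15-0); WM=15
i=10 t=16 v=2: → [8,19); WM=16
i=11 t=16 v=6: → [8,19); WM=16
i=12 t=17 v=2: → [8,20); WM=17
i=13 t=17 v=6: → [8,20); WM=17
i=14 t=17 v=7: → [8,20); WM=17
i=15 t=18 v=2: → [8,21); WM=18

[0,7)=2 [8,21)=6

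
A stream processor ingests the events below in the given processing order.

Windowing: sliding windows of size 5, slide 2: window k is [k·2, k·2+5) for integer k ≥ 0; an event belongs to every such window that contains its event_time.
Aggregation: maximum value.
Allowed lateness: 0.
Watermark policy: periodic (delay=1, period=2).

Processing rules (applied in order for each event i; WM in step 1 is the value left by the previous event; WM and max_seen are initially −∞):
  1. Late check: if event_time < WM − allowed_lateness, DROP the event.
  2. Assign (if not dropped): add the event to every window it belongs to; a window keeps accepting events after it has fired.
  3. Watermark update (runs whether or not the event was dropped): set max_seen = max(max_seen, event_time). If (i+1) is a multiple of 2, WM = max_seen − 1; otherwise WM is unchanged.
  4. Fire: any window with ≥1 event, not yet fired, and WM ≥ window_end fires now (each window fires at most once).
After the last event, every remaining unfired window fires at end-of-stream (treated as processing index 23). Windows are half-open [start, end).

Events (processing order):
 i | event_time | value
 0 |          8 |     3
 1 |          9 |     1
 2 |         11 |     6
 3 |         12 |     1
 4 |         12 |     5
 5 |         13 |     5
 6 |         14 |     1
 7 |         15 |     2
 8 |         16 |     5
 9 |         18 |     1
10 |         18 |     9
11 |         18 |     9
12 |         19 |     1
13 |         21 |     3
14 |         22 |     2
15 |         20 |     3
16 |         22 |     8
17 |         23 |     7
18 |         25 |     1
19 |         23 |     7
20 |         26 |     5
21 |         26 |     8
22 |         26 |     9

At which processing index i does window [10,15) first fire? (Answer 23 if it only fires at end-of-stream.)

i=0 t=8 v=3: → [8,13),[6,11),[4,9); WM=−∞
i=1 t=9 v=1: → [8,13),[6,11); WM=8
i=2 t=11 v=6: → [10,15),[8,13); WM=8
i=3 t=12 v=1: → [12,17),[10,15),[8,13); WM=11; [4,9) fires=3 [6,11) fires=3
i=4 t=12 v=5: → [12,17),[10,15),[8,13); WM=11
i=5 t=13 v=5: → [12,17),[10,15); WM=12
i=6 t=14 v=1: → [14,19),[12,17),[10,15); WM=12
i=7 t=15 v=2: → [14,19),[12,17); WM=14; [8,13) fires=6
i=8 t=16 v=5: → [16,21),[14,19),[12,17); WM=14
i=9 t=18 v=1: → [18,23),[16,21),[14,19); WM=17; [10,15) fires=6 [12,17) fires=5
i=10 t=18 v=9: → [18,23),[16,21),[14,19); WM=17
i=11 t=18 v=9: → [18,23),[16,21),[14,19); WM=17
i=12 t=19 v=1: → [18,23),[16,21); WM=17
i=13 t=21 v=3: → [20,25),[18,23); WM=20; [14,19) fires=9
i=14 t=22 v=2: → [22,27),[20,25),[18,23); WM=20
i=15 t=20 v=3: → [20,25),[18,23),[16,21); WM=21; [16,21) fires=9
i=16 t=22 v=8: → [22,27),[20,25),[18,23); WM=21
i=17 t=23 v=7: → [22,27),[20,25); WM=22
i=18 t=25 v=1: → [24,29),[22,27); WM=22
i=19 t=23 v=7: → [22,27),[20,25); WM=24; [18,23) fires=9
i=20 t=26 v=5: → [26,31),[24,29),[22,27); WM=24
i=21 t=26 v=8: → [26,31),[24,29),[22,27); WM=25; [20,25) fires=8
i=22 t=26 v=9: → [26,31),[24,29),[22,27); WM=25

9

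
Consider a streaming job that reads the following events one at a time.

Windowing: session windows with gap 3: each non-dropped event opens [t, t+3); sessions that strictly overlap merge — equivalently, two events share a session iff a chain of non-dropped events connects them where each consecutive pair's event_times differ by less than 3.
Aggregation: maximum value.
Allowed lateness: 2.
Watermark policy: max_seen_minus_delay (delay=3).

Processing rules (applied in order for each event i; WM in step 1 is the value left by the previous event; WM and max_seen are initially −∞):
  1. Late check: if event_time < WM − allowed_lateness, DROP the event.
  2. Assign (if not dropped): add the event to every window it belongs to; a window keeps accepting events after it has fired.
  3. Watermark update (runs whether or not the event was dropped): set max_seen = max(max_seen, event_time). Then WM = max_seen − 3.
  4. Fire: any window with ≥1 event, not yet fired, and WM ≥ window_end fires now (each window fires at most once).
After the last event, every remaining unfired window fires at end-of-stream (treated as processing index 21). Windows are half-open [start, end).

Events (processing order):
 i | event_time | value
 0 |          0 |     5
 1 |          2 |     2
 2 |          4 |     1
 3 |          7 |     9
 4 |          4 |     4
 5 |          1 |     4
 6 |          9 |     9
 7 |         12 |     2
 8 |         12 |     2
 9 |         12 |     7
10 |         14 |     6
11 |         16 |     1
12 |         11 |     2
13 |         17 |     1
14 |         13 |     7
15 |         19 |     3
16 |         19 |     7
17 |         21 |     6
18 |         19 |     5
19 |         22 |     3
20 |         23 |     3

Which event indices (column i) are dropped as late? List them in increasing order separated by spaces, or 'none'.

5

i=0 t=0 v=5: → [0,3); WM=-3
i=1 t=2 v=2: → [0,5); WM=-1
i=2 t=4 v=1: → [0,7); WM=1
i=3 t=7 v=9: → [7,10); WM=4
i=4 t=4 v=4: → [0,7); WM=4
i=5 t=1 v=4: DROP (t<4-2); WM=4
i=6 t=9 v=9: → [7,12); WM=6
i=7 t=12 v=2: → [12,15); WM=9
i=8 t=12 v=2: → [12,15); WM=9
i=9 t=12 v=7: → [12,15); WM=9
i=10 t=14 v=6: → [12,17); WM=11
i=11 t=16 v=1: → [12,19); WM=13
i=12 t=11 v=2: → [7,19); WM=13
i=13 t=17 v=1: → [7,20); WM=14
i=14 t=13 v=7: → [7,20); WM=14
i=15 t=19 v=3: → [7,22); WM=16
i=16 t=19 v=7: → [7,22); WM=16
i=17 t=21 v=6: → [7,24); WM=18
i=18 t=19 v=5: → [7,24); WM=18
i=19 t=22 v=3: → [7,25); WM=19
i=20 t=23 v=3: → [7,26); WM=20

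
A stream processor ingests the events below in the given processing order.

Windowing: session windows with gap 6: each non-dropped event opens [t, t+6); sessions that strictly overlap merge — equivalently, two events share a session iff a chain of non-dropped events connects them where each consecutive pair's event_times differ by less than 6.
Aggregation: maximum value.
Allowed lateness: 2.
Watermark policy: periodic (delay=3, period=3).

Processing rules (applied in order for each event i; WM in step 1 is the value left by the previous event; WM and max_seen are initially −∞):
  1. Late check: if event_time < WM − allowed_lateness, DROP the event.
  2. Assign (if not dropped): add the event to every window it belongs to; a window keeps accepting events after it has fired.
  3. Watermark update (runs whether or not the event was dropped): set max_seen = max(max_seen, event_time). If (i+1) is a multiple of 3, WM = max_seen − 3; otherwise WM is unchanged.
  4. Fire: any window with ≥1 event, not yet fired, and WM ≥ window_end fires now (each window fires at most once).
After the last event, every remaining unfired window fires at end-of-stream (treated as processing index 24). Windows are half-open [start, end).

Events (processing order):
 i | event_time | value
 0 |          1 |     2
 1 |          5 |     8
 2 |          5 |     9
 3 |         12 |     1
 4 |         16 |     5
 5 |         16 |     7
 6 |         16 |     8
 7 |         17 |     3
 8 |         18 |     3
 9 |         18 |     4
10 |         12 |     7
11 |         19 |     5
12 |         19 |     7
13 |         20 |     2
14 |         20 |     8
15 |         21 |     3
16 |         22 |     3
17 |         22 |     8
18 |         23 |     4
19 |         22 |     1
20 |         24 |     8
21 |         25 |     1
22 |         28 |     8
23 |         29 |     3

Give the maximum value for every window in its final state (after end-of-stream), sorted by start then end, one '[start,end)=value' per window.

i=0 t=1 v=2: → [1,7); WM=−∞
i=1 t=5 v=8: → [1,11); WM=−∞
i=2 t=5 v=9: → [1,11); WM=2
i=3 t=12 v=1: → [12,18); WM=2
i=4 t=16 v=5: → [12,22); WM=2
i=5 t=16 v=7: → [12,22); WM=13
i=6 t=16 v=8: → [12,22); WM=13
i=7 t=17 v=3: → [12,23); WM=13
i=8 t=18 v=3: → [12,24); WM=15
i=9 t=18 v=4: → [12,24); WM=15
i=10 t=12 v=7: DROP (t<15-2); WM=15
i=11 t=19 v=5: → [12,25); WM=16
i=12 t=19 v=7: → [12,25); WM=16
i=13 t=20 v=2: → [12,26); WM=16
i=14 t=20 v=8: → [12,26); WM=17
i=15 t=21 v=3: → [12,27); WM=17
i=16 t=22 v=3: → [12,28); WM=17
i=17 t=22 v=8: → [12,28); WM=19
i=18 t=23 v=4: → [12,29); WM=19
i=19 t=22 v=1: → [12,29); WM=19
i=20 t=24 v=8: → [12,30); WM=21
i=21 t=25 v=1: → [12,31); WM=21
i=22 t=28 v=8: → [12,34); WM=21
i=23 t=29 v=3: → [12,35); WM=26

[1,11)=9 [12,35)=8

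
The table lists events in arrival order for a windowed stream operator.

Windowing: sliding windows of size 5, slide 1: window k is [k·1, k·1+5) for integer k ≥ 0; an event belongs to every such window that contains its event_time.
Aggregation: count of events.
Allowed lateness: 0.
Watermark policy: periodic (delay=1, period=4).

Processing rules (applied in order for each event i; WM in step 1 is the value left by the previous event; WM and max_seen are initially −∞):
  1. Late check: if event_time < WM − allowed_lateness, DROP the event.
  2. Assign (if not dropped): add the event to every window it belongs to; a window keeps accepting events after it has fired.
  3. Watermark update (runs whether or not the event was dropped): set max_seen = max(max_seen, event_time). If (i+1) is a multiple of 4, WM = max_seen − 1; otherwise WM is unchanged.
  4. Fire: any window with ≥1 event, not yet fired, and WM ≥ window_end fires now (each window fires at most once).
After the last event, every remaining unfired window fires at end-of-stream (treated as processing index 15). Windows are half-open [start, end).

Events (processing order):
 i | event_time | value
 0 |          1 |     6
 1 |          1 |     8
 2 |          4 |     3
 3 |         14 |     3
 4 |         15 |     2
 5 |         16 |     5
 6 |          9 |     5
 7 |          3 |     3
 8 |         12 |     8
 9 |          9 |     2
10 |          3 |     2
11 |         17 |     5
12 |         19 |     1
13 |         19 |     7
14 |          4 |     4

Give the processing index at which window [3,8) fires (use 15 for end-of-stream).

i=0 t=1 v=6: → [1,6),[0,5); WM=−∞
i=1 t=1 v=8: → [1,6),[0,5); WM=−∞
i=2 t=4 v=3: → [4,9),[3,8),[2,7),[1,6),[0,5); WM=−∞
i=3 t=14 v=3: → [14,19),[13,18),[12,17),[11,16),[10,15); WM=13; [0,5) fires=3 [1,6) fires=3 [2,7) fires=1 [3,8) fires=1 [4,9) fires=1
i=4 t=15 v=2: → [15,20),[14,19),[13,18),[12,17),[11,16); WM=13
i=5 t=16 v=5: → [16,21),[15,20),[14,19),[13,18),[12,17); WM=13
i=6 t=9 v=5: DROP (t<13-0); WM=13
i=7 t=3 v=3: DROP (t<13-0); WM=15; [10,15) fires=1
i=8 t=12 v=8: DROP (t<15-0); WM=15
i=9 t=9 v=2: DROP (t<15-0); WM=15
i=10 t=3 v=2: DROP (t<15-0); WM=15
i=11 t=17 v=5: → [17,22),[16,21),[15,20),[14,19),[13,18); WM=16; [11,16) fires=2
i=12 t=19 v=1: → [19,24),[18,23),[17,22),[16,21),[15,20); WM=16
i=13 t=19 v=7: → [19,24),[18,23),[17,22),[16,21),[15,20); WM=16
i=14 t=4 v=4: DROP (t<16-0); WM=16

3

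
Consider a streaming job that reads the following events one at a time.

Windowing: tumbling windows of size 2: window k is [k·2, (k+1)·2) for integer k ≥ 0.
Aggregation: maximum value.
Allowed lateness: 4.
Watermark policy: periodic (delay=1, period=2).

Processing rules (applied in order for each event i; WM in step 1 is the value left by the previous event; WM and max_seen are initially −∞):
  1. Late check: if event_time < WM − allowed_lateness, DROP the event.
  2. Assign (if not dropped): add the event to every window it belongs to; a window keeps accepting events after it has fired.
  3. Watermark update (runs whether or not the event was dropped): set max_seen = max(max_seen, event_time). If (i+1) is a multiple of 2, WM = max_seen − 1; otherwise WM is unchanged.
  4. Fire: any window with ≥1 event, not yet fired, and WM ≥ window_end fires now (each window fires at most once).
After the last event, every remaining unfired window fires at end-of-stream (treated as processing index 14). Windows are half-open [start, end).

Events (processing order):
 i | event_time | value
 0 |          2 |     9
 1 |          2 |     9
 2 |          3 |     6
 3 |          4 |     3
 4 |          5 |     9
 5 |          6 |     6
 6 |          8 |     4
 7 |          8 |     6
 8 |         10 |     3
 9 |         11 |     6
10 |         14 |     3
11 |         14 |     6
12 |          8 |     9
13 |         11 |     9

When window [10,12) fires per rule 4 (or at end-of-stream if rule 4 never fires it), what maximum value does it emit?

i=0 t=2 v=9: → [2,4); WM=−∞
i=1 t=2 v=9: → [2,4); WM=1
i=2 t=3 v=6: → [2,4); WM=1
i=3 t=4 v=3: → [4,6); WM=3
i=4 t=5 v=9: → [4,6); WM=3
i=5 t=6 v=6: → [6,8); WM=5; [2,4) fires=9
i=6 t=8 v=4: → [8,10); WM=5
i=7 t=8 v=6: → [8,10); WM=7; [4,6) fires=9
i=8 t=10 v=3: → [10,12); WM=7
i=9 t=11 v=6: → [10,12); WM=10; [6,8) fires=6 [8,10) fires=6
i=10 t=14 v=3: → [14,16); WM=10
i=11 t=14 v=6: → [14,16); WM=13; [10,12) fires=6
i=12 t=8 v=9: DROP (t<13-4); WM=13
i=13 t=11 v=9: → [10,12); WM=13

6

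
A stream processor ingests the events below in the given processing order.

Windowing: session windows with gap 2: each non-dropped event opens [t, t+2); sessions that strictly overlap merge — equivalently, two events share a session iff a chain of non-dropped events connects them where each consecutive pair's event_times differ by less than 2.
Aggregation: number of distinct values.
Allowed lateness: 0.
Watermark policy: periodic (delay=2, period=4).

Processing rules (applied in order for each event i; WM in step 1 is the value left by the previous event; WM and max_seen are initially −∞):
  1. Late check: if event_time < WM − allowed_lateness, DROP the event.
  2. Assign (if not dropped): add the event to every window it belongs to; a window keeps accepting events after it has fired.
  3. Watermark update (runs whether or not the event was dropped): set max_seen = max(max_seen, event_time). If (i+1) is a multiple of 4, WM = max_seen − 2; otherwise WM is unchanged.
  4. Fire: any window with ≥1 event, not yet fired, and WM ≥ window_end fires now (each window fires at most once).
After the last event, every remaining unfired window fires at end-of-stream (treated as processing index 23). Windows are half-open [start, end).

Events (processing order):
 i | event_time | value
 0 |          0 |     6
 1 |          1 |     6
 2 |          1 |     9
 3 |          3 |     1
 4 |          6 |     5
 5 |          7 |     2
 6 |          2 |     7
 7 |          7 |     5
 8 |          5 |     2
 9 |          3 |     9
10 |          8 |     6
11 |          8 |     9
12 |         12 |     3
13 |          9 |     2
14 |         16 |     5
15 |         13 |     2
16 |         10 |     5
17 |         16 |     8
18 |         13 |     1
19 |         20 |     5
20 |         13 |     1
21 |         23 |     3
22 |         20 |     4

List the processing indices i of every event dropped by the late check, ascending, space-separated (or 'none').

i=0 t=0 v=6: → [0,2); WM=−∞
i=1 t=1 v=6: → [0,3); WM=−∞
i=2 t=1 v=9: → [0,3); WM=−∞
i=3 t=3 v=1: → [3,5); WM=1
i=4 t=6 v=5: → [6,8); WM=1
i=5 t=7 v=2: → [6,9); WM=1
i=6 t=2 v=7: → [0,5); WM=1
i=7 t=7 v=5: → [6,9); WM=5
i=8 t=5 v=2: → [5,9); WM=5
i=9 t=3 v=9: DROP (t<5-0); WM=5
i=10 t=8 v=6: → [5,10); WM=5
i=11 t=8 v=9: → [5,10); WM=6
i=12 t=12 v=3: → [12,14); WM=6
i=13 t=9 v=2: → [5,11); WM=6
i=14 t=16 v=5: → [16,18); WM=6
i=15 t=13 v=2: → [12,15); WM=14
i=16 t=10 v=5: DROP (t<14-0); WM=14
i=17 t=16 v=8: → [16,18); WM=14
i=18 t=13 v=1: DROP (t<14-0); WM=14
i=19 t=20 v=5: → [20,22); WM=18
i=20 t=13 v=1: DROP (t<18-0); WM=18
i=21 t=23 v=3: → [23,25); WM=18
i=22 t=20 v=4: → [20,22); WM=18

9 16 18 20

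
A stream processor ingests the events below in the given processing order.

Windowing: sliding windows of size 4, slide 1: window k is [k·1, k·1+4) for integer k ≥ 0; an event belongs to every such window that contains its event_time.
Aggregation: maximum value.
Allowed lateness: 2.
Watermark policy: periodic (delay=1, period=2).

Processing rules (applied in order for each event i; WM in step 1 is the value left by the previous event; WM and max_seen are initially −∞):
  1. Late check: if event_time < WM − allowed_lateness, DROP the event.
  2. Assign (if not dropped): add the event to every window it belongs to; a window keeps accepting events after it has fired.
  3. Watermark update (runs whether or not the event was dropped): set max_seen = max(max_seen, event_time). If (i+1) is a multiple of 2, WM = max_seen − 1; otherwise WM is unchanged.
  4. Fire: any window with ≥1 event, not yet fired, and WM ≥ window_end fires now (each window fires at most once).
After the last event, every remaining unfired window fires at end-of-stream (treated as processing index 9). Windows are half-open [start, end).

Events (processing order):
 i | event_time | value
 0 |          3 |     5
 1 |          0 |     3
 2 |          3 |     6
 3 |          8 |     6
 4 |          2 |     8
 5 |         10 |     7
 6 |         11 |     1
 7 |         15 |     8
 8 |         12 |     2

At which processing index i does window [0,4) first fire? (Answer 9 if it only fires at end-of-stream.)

3

i=0 t=3 v=5: → [3,7),[2,6),[1,5),[0,4); WM=−∞
i=1 t=0 v=3: → [0,4); WM=2
i=2 t=3 v=6: → [3,7),[2,6),[1,5),[0,4); WM=2
i=3 t=8 v=6: → [8,12),[7,11),[6,10),[5,9); WM=7; [0,4) fires=6 [1,5) fires=6 [2,6) fires=6 [3,7) fires=6
i=4 t=2 v=8: DROP (t<7-2); WM=7
i=5 t=10 v=7: → [10,14),[9,13),[8,12),[7,11); WM=9; [5,9) fires=6
i=6 t=11 v=1: → [11,15),[10,14),[9,13),[8,12); WM=9
i=7 t=15 v=8: → [15,19),[14,18),[13,17),[12,16); WM=14; [6,10) fires=6 [7,11) fires=7 [8,12) fires=7 [9,13) fires=7 [10,14) fires=7
i=8 t=12 v=2: → [12,16),[11,15),[10,14),[9,13); WM=14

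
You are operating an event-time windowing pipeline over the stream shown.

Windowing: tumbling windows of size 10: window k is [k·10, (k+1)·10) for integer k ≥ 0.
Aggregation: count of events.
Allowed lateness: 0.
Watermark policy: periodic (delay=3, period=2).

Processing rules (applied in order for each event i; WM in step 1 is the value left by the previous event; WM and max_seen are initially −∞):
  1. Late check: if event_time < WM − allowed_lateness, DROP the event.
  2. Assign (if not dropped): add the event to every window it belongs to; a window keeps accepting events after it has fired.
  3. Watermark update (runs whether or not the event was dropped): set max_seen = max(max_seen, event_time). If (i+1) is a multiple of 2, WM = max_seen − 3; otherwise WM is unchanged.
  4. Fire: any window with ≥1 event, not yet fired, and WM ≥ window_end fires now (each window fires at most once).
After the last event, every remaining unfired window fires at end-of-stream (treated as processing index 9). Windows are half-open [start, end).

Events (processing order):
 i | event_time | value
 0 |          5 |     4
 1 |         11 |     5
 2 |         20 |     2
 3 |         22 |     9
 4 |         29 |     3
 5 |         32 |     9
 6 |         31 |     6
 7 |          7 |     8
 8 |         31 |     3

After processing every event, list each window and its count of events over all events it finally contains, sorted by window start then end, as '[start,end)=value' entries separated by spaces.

i=0 t=5 v=4: → [0,10); WM=−∞
i=1 t=11 v=5: → [10,20); WM=8
i=2 t=20 v=2: → [20,30); WM=8
i=3 t=22 v=9: → [20,30); WM=19; [0,10) fires=1
i=4 t=29 v=3: → [20,30); WM=19
i=5 t=32 v=9: → [30,40); WM=29; [10,20) fires=1
i=6 t=31 v=6: → [30,40); WM=29
i=7 t=7 v=8: DROP (t<29-0); WM=29
i=8 t=31 v=3: → [30,40); WM=29

[0,10)=1 [10,20)=1 [20,30)=3 [30,40)=3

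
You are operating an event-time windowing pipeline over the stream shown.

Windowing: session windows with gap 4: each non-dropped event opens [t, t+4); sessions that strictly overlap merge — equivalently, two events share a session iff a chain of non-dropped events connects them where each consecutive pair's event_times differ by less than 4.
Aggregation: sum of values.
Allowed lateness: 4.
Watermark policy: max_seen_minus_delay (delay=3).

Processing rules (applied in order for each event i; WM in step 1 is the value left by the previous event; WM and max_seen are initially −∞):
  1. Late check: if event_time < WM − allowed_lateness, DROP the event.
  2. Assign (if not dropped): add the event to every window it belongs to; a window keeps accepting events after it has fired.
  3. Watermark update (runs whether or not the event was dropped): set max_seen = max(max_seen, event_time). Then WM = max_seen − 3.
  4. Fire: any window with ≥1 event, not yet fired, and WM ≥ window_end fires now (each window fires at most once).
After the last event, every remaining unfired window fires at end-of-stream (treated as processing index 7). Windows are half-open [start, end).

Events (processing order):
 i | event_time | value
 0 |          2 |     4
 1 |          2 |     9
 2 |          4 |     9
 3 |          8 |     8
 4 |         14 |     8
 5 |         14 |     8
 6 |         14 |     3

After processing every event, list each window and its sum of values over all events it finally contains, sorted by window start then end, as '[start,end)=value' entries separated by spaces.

i=0 t=2 v=4: → [2,6); WM=-1
i=1 t=2 v=9: → [2,6); WM=-1
i=2 t=4 v=9: → [2,8); WM=1
i=3 t=8 v=8: → [8,12); WM=5
i=4 t=14 v=8: → [14,18); WM=11
i=5 t=14 v=8: → [14,18); WM=11
i=6 t=14 v=3: → [14,18); WM=11

[2,8)=22 [8,12)=8 [14,18)=19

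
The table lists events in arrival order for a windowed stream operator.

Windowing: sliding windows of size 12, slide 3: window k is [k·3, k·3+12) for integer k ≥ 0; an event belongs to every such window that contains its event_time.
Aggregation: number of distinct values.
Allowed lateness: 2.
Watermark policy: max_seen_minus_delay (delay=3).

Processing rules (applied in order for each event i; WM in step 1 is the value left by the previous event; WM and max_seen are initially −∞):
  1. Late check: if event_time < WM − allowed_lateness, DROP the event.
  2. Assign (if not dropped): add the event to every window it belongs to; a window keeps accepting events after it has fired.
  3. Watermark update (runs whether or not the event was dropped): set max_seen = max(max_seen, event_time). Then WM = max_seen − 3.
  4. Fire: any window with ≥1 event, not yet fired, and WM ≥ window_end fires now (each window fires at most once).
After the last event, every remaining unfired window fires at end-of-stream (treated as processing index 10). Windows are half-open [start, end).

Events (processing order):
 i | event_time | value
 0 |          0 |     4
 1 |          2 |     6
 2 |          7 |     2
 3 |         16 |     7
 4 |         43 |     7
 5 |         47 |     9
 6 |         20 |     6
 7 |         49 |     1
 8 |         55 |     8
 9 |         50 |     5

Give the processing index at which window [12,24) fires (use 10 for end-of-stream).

i=0 t=0 v=4: → [0,12); WM=-3
i=1 t=2 v=6: → [0,12); WM=-1
i=2 t=7 v=2: → [6,18),[3,15),[0,12); WM=4
i=3 t=16 v=7: → [15,27),[12,24),[9,21),[6,18); WM=13; [0,12) fires=3
i=4 t=43 v=7: → [42,54),[39,51),[36,48),[33,45); WM=40; [3,15) fires=1 [6,18) fires=2 [9,21) fires=1 [12,24) fires=1 [15,27) fires=1
i=5 t=47 v=9: → [45,57),[42,54),[39,51),[36,48); WM=44
i=6 t=20 v=6: DROP (t<44-2); WM=44
i=7 t=49 v=1: → [48,60),[45,57),[42,54),[39,51); WM=46; [33,45) fires=1
i=8 t=55 v=8: → [54,66),[51,63),[48,60),[45,57); WM=52; [36,48) fires=2 [39,51) fires=3
i=9 t=50 v=5: → [48,60),[45,57),[42,54),[39,51); WM=52

4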